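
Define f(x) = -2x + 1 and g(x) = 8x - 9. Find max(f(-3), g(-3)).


7


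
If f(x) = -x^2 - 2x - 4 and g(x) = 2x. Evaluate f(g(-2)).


g(-2) = -4
f(-4) = (-1)*(-4)^2 - 2*(-4) - 4 = -12

-12


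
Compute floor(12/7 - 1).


0


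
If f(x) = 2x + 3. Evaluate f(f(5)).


f(5) = 13
f(13) = 29

29


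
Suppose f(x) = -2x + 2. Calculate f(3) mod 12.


f(3) = -4
-4 mod 12 = 8

8


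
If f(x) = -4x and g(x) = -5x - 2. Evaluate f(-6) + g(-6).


f(-6) = 24
g(-6) = 28
Sum = 52

52


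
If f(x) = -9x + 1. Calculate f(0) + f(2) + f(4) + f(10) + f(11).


f(0) = 1
f(2) = -17
f(4) = -35
f(10) = -89
f(11) = -98
Sum = -238

-238


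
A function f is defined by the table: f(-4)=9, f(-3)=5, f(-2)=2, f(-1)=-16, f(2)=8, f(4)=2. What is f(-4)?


Reading from the table at x = -4

9


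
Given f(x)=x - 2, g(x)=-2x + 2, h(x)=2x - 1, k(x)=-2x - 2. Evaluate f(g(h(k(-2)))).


k(-2) = 2
h(2) = 3
g(3) = -4
f(-4) = -6

-6


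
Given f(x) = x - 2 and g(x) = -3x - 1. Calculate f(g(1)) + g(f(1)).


f(g(1)) = -6
g(f(1)) = 2
Sum = -4

-4


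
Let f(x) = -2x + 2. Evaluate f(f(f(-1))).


f(-1) = 4
f(4) = -6
f(-6) = 14

14


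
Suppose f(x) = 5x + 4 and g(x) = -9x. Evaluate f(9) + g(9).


f(9) = 49
g(9) = -81
Sum = -32

-32


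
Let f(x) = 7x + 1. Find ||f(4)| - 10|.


f(4) = 29
|29| = 29
|29 - 10| = 19

19


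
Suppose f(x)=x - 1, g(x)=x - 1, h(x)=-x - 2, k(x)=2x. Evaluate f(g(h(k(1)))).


k(1) = 2
h(2) = -4
g(-4) = -5
f(-5) = -6

-6


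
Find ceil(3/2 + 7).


3/2 = 1.5
1.5 + 7 = 8.5
ceil(8.5) = 9

9


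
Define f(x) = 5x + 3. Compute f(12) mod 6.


f(12) = 63
63 mod 6 = 3

3


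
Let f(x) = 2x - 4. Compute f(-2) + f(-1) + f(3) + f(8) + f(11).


f(-2) = -8
f(-1) = -6
f(3) = 2
f(8) = 12
f(11) = 18
Sum = 18

18


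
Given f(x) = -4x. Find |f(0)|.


0


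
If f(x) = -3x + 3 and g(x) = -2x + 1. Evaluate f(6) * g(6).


f(6) = -15
g(6) = -11
Product = 165

165


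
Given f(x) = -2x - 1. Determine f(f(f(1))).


f(1) = -3
f(-3) = 5
f(5) = -11

-11


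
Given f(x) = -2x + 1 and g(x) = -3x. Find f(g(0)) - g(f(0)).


f(g(0)) = 1
g(f(0)) = -3
Difference = 4

4


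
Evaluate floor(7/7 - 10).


7/7 = 1
1 - 10 = -9
floor(-9) = -9

-9


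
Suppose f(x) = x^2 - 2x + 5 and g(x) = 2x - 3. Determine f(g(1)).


8


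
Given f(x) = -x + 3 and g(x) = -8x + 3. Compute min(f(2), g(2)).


f(2) = 1
g(2) = -13
min = -13

-13


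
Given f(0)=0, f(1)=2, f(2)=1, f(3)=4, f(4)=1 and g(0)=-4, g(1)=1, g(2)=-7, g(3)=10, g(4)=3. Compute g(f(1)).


f(1) = 2
g(2) = -7

-7


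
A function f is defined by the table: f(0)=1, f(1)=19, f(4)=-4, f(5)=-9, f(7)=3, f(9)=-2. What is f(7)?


Reading from the table at x = 7

3


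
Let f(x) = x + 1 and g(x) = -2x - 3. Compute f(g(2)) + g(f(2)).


f(g(2)) = -6
g(f(2)) = -9
Sum = -15

-15


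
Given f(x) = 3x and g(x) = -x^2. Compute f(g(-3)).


g(-3) = -9
f(-9) = -27

-27


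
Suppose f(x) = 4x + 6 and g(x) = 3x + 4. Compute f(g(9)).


130


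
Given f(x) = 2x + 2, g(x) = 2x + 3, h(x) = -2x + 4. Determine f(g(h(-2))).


h(-2) = 8
g(8) = 19
f(19) = 40

40


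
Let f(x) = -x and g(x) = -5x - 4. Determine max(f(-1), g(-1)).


1


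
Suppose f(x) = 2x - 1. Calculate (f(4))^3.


f(4) = 7
(7)^3 = 343

343


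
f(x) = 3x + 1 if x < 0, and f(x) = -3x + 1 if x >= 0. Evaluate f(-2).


-2 satisfies x < 0
f(-2) = -5

-5


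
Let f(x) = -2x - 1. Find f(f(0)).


f(0) = -1
f(-1) = 1

1


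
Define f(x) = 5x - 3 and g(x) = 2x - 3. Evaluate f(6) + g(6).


f(6) = 27
g(6) = 9
Sum = 36

36


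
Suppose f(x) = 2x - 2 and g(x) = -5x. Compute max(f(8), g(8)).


f(8) = 14
g(8) = -40
max = 14

14


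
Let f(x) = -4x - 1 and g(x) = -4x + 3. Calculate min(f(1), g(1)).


f(1) = -5
g(1) = -1
min = -5

-5


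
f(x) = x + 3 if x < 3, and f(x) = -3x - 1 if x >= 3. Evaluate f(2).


5


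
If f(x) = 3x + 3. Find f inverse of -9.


-4


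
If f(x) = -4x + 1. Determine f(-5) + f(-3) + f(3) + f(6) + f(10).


f(-5) = 21
f(-3) = 13
f(3) = -11
f(6) = -23
f(10) = -39
Sum = -39

-39


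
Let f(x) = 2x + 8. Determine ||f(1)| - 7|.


f(1) = 10
|10| = 10
|10 - 7| = 3

3


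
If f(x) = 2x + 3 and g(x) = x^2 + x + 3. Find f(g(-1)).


g(-1) = 3
f(3) = 9

9


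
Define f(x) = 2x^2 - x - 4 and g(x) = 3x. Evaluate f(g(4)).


g(4) = 12
f(12) = 2*(12)^2 - 1*(12) - 4 = 272

272


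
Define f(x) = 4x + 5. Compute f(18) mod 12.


5


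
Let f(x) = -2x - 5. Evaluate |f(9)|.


23


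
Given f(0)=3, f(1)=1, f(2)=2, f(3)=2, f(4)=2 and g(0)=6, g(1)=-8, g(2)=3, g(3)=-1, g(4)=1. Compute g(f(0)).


f(0) = 3
g(3) = -1

-1


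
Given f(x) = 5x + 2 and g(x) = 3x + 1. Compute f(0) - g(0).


f(0) = 2
g(0) = 1
Difference = 1

1


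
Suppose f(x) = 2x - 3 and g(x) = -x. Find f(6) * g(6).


f(6) = 9
g(6) = -6
Product = -54

-54


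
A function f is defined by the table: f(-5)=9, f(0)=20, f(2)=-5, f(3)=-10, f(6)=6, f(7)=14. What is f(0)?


Reading from the table at x = 0

20


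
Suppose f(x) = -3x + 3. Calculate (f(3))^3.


-216


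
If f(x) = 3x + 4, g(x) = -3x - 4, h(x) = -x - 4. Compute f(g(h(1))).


h(1) = -5
g(-5) = 11
f(11) = 37

37


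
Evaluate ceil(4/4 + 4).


4/4 = 1
1 + 4 = 5
ceil(5) = 5

5


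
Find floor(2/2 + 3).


2/2 = 1
1 + 3 = 4
floor(4) = 4

4


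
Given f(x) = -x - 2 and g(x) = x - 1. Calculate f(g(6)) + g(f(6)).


f(g(6)) = -7
g(f(6)) = -9
Sum = -16

-16


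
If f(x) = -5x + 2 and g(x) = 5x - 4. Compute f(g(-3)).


g(-3) = -19
f(-19) = 97

97


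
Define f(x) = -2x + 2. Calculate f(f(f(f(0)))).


f(0) = 2
f(2) = -2
f(-2) = 6
f(6) = -10

-10


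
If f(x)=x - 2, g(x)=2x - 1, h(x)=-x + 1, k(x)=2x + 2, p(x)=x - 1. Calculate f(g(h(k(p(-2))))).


7


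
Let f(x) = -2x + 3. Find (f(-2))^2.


f(-2) = 7
(7)^2 = 49

49


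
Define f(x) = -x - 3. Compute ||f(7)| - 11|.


f(7) = -10
|-10| = 10
|10 - 11| = 1

1


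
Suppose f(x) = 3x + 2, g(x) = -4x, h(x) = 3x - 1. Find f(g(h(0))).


h(0) = -1
g(-1) = 4
f(4) = 14

14


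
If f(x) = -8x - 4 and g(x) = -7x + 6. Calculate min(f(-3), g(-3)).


f(-3) = 20
g(-3) = 27
min = 20

20


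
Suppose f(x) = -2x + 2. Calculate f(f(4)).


f(4) = -6
f(-6) = 14

14


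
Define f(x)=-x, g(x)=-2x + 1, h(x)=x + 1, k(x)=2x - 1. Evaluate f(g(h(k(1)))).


k(1) = 1
h(1) = 2
g(2) = -3
f(-3) = 3

3


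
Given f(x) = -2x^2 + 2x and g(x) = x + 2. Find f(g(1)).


g(1) = 3
f(3) = (-2)*(3)^2 + 2*(3) = -12

-12


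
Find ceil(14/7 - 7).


14/7 = 2
2 - 7 = -5
ceil(-5) = -5

-5


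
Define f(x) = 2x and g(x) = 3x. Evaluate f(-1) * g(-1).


f(-1) = -2
g(-1) = -3
Product = 6

6


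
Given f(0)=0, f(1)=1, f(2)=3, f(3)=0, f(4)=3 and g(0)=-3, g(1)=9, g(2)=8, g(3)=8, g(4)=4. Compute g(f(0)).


-3


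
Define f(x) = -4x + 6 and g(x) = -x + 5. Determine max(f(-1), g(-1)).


f(-1) = 10
g(-1) = 6
max = 10

10


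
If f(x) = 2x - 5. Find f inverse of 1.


Solve 2x - 5 = 1
x = (1 + 5) / 2 = 3

3


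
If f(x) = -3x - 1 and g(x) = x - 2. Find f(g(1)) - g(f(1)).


f(g(1)) = 2
g(f(1)) = -6
Difference = 8

8


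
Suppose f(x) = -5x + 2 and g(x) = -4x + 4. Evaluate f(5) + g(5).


-39


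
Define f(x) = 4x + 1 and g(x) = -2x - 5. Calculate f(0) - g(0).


f(0) = 1
g(0) = -5
Difference = 6

6


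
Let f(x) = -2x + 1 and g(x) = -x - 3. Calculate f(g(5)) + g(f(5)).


f(g(5)) = 17
g(f(5)) = 6
Sum = 23

23


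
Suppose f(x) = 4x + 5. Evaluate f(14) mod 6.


f(14) = 61
61 mod 6 = 1

1


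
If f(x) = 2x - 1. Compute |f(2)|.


f(2) = 3
|3| = 3

3


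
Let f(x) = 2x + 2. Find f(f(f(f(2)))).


f(2) = 6
f(6) = 14
f(14) = 30
f(30) = 62

62


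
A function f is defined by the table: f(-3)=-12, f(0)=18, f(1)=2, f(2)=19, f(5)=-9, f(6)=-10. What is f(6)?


Reading from the table at x = 6

-10


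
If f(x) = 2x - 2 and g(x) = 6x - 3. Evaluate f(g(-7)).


-92


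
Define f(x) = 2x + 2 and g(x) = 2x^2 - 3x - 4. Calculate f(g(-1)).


g(-1) = 1
f(1) = 4

4


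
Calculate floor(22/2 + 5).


22/2 = 11
11 + 5 = 16
floor(16) = 16

16


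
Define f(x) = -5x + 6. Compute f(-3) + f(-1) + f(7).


3


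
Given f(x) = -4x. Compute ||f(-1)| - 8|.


f(-1) = 4
|4| = 4
|4 - 8| = 4

4


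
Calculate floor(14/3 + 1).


5


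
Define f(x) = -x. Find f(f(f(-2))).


f(-2) = 2
f(2) = -2
f(-2) = 2

2


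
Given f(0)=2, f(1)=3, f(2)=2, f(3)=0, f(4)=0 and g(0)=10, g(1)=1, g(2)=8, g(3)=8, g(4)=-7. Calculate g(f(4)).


10


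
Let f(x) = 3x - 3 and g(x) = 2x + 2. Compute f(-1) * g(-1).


f(-1) = -6
g(-1) = 0
Product = 0

0


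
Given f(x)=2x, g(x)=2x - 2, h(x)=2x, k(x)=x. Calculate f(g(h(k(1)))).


k(1) = 1
h(1) = 2
g(2) = 2
f(2) = 4

4


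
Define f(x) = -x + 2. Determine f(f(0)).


f(0) = 2
f(2) = 0

0


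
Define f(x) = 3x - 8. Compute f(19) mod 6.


f(19) = 49
49 mod 6 = 1

1


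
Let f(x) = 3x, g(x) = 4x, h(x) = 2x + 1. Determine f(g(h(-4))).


h(-4) = -7
g(-7) = -28
f(-28) = -84

-84


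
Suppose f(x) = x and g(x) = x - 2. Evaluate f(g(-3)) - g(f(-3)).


f(g(-3)) = -5
g(f(-3)) = -5
Difference = 0

0


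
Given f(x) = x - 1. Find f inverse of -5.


Solve x - 1 = -5
x = (-5 + 1) / 1 = -4

-4


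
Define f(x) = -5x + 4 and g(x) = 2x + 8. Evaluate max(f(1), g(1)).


f(1) = -1
g(1) = 10
max = 10

10


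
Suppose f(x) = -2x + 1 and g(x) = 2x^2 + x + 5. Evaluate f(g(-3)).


-39


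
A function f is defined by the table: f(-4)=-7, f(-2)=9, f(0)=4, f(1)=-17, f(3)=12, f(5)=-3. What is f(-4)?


Reading from the table at x = -4

-7


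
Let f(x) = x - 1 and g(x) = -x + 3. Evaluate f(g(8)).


-6


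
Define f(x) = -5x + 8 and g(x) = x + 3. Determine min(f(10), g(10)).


f(10) = -42
g(10) = 13
min = -42

-42


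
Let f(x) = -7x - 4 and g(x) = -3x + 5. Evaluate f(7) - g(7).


-37


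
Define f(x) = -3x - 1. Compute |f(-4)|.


f(-4) = 11
|11| = 11

11


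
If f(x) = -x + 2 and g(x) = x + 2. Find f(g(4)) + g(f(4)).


-4


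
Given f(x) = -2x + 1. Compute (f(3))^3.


f(3) = -5
(-5)^3 = -125

-125


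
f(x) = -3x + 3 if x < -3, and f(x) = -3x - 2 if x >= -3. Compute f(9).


9 satisfies x >= -3
f(9) = -29

-29


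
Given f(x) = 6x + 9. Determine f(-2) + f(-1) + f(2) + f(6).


f(-2) = -3
f(-1) = 3
f(2) = 21
f(6) = 45
Sum = 66

66


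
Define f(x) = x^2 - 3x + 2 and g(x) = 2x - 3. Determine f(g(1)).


g(1) = -1
f(-1) = 1*(-1)^2 - 3*(-1) + 2 = 6

6


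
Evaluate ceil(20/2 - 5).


20/2 = 10
10 - 5 = 5
ceil(5) = 5

5


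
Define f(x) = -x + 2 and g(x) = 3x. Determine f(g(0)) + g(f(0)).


f(g(0)) = 2
g(f(0)) = 6
Sum = 8

8


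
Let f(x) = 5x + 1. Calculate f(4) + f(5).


f(4) = 21
f(5) = 26
Sum = 47

47


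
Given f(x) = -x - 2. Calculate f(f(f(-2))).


f(-2) = 0
f(0) = -2
f(-2) = 0

0


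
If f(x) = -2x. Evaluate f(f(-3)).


f(-3) = 6
f(6) = -12

-12


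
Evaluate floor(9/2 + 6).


10


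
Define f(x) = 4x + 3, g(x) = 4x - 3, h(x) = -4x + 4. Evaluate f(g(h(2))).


-73


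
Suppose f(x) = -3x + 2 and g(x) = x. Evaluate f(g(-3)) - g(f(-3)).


0


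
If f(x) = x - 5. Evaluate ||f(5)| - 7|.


f(5) = 0
|0| = 0
|0 - 7| = 7

7


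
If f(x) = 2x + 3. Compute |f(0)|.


f(0) = 3
|3| = 3

3


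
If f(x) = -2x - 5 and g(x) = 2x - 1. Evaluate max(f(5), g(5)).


f(5) = -15
g(5) = 9
max = 9

9


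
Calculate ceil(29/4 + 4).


29/4 = 7.25
7.25 + 4 = 11.25
ceil(11.25) = 12

12


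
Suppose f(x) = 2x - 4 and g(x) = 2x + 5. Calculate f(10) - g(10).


f(10) = 16
g(10) = 25
Difference = -9

-9


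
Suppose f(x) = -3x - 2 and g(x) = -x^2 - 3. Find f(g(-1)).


g(-1) = -4
f(-4) = 10

10


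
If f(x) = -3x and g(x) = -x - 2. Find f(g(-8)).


g(-8) = 6
f(6) = -18

-18


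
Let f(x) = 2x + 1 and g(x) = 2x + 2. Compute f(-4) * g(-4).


f(-4) = -7
g(-4) = -6
Product = 42

42


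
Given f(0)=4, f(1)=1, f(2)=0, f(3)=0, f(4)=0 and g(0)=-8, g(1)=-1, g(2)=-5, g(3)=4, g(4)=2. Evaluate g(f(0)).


2


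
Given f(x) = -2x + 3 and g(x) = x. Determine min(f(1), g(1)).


f(1) = 1
g(1) = 1
min = 1

1


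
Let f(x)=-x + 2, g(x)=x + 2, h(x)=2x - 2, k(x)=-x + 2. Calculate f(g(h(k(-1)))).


k(-1) = 3
h(3) = 4
g(4) = 6
f(6) = -4

-4


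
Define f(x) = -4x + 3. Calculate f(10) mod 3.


f(10) = -37
-37 mod 3 = 2

2


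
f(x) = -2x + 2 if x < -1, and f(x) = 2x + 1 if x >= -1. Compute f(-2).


-2 satisfies x < -1
f(-2) = 6

6


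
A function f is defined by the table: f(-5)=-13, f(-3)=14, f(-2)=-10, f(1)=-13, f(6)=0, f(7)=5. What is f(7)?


Reading from the table at x = 7

5


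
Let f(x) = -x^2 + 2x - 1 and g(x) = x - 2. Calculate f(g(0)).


-9


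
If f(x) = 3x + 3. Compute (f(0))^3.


f(0) = 3
(3)^3 = 27

27


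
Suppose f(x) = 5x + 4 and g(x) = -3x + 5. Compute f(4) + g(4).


f(4) = 24
g(4) = -7
Sum = 17

17


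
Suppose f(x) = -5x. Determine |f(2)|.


10


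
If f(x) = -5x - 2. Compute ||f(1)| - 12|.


f(1) = -7
|-7| = 7
|7 - 12| = 5

5


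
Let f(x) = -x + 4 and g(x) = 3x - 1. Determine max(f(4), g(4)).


f(4) = 0
g(4) = 11
max = 11

11


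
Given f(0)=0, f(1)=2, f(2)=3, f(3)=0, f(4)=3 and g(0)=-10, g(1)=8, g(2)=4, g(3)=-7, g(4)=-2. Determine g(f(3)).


f(3) = 0
g(0) = -10

-10


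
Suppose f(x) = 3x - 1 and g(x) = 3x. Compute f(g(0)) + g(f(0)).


-4


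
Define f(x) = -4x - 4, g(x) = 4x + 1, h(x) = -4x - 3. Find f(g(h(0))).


h(0) = -3
g(-3) = -11
f(-11) = 40

40


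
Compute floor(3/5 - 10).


3/5 = 0.6
0.6 - 10 = -9.4
floor(-9.4) = -10

-10


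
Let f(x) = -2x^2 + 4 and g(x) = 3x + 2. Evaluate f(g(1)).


g(1) = 5
f(5) = (-2)*(5)^2 + 4 = -46

-46


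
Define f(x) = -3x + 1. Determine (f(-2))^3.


f(-2) = 7
(7)^3 = 343

343


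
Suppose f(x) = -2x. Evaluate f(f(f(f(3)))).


f(3) = -6
f(-6) = 12
f(12) = -24
f(-24) = 48

48


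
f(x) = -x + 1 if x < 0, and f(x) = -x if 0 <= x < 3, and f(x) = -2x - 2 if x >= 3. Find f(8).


8 satisfies x >= 3
f(8) = -18

-18


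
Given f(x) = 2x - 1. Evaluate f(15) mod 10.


f(15) = 29
29 mod 10 = 9

9


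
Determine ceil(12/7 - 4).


12/7 = 1.7143
1.7143 - 4 = -2.2857
ceil(-2.2857) = -2

-2


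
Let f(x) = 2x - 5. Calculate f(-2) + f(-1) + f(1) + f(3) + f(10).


f(-2) = -9
f(-1) = -7
f(1) = -3
f(3) = 1
f(10) = 15
Sum = -3

-3


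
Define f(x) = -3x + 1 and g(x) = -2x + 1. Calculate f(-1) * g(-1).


f(-1) = 4
g(-1) = 3
Product = 12

12


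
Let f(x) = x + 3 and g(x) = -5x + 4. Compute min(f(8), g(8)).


f(8) = 11
g(8) = -36
min = -36

-36


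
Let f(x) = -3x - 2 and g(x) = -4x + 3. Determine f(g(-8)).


g(-8) = 35
f(35) = -107

-107


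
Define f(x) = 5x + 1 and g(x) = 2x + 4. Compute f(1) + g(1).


f(1) = 6
g(1) = 6
Sum = 12

12


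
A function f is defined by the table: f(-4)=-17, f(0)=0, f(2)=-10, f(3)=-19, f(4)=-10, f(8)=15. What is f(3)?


Reading from the table at x = 3

-19


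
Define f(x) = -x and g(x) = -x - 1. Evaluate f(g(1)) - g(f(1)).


f(g(1)) = 2
g(f(1)) = 0
Difference = 2

2


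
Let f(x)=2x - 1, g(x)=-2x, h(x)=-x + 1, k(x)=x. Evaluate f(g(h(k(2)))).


k(2) = 2
h(2) = -1
g(-1) = 2
f(2) = 3

3


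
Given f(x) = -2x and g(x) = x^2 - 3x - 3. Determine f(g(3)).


g(3) = -3
f(-3) = 6

6


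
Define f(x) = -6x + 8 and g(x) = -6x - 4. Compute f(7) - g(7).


f(7) = -34
g(7) = -46
Difference = 12

12


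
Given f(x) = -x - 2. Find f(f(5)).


f(5) = -7
f(-7) = 5

5


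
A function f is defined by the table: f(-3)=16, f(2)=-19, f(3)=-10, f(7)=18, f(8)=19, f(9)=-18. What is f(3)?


-10


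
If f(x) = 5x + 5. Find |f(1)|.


f(1) = 10
|10| = 10

10


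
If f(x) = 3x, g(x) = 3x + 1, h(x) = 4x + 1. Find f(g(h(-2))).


h(-2) = -7
g(-7) = -20
f(-20) = -60

-60


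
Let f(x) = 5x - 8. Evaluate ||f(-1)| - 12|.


f(-1) = -13
|-13| = 13
|13 - 12| = 1

1


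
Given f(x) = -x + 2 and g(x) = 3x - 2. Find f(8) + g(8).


f(8) = -6
g(8) = 22
Sum = 16

16


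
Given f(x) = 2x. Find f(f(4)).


f(4) = 8
f(8) = 16

16


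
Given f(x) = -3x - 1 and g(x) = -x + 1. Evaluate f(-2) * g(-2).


f(-2) = 5
g(-2) = 3
Product = 15

15


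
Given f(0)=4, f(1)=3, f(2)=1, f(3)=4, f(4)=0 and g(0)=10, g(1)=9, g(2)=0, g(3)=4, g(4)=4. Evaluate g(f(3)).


f(3) = 4
g(4) = 4

4


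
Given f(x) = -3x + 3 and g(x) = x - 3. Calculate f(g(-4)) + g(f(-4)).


f(g(-4)) = 24
g(f(-4)) = 12
Sum = 36

36


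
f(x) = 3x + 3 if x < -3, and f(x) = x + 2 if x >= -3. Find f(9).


11


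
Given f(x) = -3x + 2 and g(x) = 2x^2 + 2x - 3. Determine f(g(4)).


g(4) = 37
f(37) = -109

-109


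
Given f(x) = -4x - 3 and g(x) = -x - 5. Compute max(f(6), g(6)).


f(6) = -27
g(6) = -11
max = -11

-11


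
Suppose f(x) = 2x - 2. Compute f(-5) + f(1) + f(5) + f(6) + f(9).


f(-5) = -12
f(1) = 0
f(5) = 8
f(6) = 10
f(9) = 16
Sum = 22

22


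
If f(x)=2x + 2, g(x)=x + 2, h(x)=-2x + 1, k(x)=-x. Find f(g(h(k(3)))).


k(3) = -3
h(-3) = 7
g(7) = 9
f(9) = 20

20


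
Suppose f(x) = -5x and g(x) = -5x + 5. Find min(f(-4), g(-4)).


f(-4) = 20
g(-4) = 25
min = 20

20


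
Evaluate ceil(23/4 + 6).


23/4 = 5.75
5.75 + 6 = 11.75
ceil(11.75) = 12

12


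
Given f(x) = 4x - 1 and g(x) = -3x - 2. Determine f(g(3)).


g(3) = -11
f(-11) = -45

-45


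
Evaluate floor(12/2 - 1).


12/2 = 6
6 - 1 = 5
floor(5) = 5

5


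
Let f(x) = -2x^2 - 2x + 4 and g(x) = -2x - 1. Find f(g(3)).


g(3) = -7
f(-7) = (-2)*(-7)^2 - 2*(-7) + 4 = -80

-80


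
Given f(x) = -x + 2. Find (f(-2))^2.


16


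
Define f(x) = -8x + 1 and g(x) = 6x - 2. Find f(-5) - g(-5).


73


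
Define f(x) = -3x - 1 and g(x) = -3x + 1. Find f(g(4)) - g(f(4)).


f(g(4)) = 32
g(f(4)) = 40
Difference = -8

-8


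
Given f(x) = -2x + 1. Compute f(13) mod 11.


f(13) = -25
-25 mod 11 = 8

8


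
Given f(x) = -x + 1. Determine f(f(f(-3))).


f(-3) = 4
f(4) = -3
f(-3) = 4

4


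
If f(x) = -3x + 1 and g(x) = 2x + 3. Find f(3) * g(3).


-72


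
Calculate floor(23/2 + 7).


18


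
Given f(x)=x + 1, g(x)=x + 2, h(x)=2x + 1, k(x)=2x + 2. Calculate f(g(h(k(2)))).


k(2) = 6
h(6) = 13
g(13) = 15
f(15) = 16

16


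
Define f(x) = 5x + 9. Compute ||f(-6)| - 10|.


f(-6) = -21
|-21| = 21
|21 - 10| = 11

11


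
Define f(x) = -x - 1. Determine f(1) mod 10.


f(1) = -2
-2 mod 10 = 8

8


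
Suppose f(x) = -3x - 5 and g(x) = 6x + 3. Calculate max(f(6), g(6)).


39


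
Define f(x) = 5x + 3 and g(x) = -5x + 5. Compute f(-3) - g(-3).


f(-3) = -12
g(-3) = 20
Difference = -32

-32


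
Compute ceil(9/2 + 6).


9/2 = 4.5
4.5 + 6 = 10.5
ceil(10.5) = 11

11


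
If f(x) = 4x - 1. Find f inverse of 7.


Solve 4x - 1 = 7
x = (7 + 1) / 4 = 2

2


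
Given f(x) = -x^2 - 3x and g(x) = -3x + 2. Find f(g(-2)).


-88


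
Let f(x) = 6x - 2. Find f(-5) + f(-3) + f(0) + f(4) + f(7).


8


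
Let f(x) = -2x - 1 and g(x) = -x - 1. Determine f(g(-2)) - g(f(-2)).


f(g(-2)) = -3
g(f(-2)) = -4
Difference = 1

1


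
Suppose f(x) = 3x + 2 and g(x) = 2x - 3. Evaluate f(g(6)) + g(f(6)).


f(g(6)) = 29
g(f(6)) = 37
Sum = 66

66


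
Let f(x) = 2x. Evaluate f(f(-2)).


f(-2) = -4
f(-4) = -8

-8


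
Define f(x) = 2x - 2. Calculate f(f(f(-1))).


f(-1) = -4
f(-4) = -10
f(-10) = -22

-22


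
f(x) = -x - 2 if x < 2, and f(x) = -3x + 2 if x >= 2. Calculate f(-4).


-4 satisfies x < 2
f(-4) = 2

2


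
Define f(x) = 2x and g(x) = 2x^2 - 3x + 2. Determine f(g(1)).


g(1) = 1
f(1) = 2

2


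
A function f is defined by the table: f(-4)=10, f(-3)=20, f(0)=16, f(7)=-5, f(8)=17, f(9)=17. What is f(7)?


Reading from the table at x = 7

-5


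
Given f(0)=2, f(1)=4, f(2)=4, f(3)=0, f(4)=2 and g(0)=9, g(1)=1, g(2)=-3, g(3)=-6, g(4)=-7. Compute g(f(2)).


-7


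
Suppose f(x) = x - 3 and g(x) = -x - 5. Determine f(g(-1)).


g(-1) = -4
f(-4) = -7

-7


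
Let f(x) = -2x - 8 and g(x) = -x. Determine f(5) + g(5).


-23


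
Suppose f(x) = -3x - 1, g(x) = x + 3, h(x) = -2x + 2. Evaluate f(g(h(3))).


h(3) = -4
g(-4) = -1
f(-1) = 2

2


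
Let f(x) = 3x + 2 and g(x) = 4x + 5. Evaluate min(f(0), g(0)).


2


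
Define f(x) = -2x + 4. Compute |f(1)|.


f(1) = 2
|2| = 2

2


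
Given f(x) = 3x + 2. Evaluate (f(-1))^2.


f(-1) = -1
(-1)^2 = 1

1


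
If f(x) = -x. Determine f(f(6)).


f(6) = -6
f(-6) = 6

6


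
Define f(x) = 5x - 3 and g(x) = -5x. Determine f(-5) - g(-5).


f(-5) = -28
g(-5) = 25
Difference = -53

-53


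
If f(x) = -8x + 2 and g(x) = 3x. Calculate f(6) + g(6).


f(6) = -46
g(6) = 18
Sum = -28

-28


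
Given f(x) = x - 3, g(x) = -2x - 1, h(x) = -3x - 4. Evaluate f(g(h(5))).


h(5) = -19
g(-19) = 37
f(37) = 34

34


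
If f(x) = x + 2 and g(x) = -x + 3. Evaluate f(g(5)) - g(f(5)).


f(g(5)) = 0
g(f(5)) = -4
Difference = 4

4


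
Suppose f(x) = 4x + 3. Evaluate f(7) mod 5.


f(7) = 31
31 mod 5 = 1

1


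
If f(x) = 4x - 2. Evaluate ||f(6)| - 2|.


f(6) = 22
|22| = 22
|22 - 2| = 20

20


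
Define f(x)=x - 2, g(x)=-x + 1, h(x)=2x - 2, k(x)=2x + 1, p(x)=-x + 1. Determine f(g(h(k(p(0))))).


p(0) = 1
k(1) = 3
h(3) = 4
g(4) = -3
f(-3) = -5

-5


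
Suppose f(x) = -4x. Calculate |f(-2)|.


f(-2) = 8
|8| = 8

8


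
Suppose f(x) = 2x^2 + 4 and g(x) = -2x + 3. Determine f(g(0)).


g(0) = 3
f(3) = 2*(3)^2 + 4 = 22

22


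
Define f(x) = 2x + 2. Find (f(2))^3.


216


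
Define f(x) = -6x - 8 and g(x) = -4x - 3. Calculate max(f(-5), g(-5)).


f(-5) = 22
g(-5) = 17
max = 22

22


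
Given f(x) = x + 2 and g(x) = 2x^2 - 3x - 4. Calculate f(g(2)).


g(2) = -2
f(-2) = 0

0


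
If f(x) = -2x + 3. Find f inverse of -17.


10


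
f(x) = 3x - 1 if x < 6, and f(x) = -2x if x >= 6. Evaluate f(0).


-1


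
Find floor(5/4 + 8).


5/4 = 1.25
1.25 + 8 = 9.25
floor(9.25) = 9

9


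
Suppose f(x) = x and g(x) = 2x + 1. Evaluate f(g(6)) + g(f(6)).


f(g(6)) = 13
g(f(6)) = 13
Sum = 26

26


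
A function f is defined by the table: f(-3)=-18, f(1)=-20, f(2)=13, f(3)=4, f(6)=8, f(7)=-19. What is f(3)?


Reading from the table at x = 3

4


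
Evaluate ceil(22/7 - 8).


22/7 = 3.1429
3.1429 - 8 = -4.8571
ceil(-4.8571) = -4

-4


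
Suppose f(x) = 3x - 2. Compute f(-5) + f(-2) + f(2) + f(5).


-8


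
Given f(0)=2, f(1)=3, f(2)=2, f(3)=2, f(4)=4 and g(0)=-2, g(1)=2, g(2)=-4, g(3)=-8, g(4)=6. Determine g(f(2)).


f(2) = 2
g(2) = -4

-4


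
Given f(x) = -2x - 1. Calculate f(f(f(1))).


f(1) = -3
f(-3) = 5
f(5) = -11

-11


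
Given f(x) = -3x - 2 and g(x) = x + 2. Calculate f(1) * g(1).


-15


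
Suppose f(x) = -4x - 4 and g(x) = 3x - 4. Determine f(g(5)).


g(5) = 11
f(11) = -48

-48


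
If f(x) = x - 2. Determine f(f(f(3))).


f(3) = 1
f(1) = -1
f(-1) = -3

-3


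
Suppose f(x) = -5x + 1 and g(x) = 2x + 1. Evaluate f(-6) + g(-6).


f(-6) = 31
g(-6) = -11
Sum = 20

20


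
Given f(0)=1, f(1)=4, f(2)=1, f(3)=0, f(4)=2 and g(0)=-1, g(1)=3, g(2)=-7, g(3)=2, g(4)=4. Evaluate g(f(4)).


f(4) = 2
g(2) = -7

-7


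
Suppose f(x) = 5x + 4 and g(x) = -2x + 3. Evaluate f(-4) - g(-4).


f(-4) = -16
g(-4) = 11
Difference = -27

-27


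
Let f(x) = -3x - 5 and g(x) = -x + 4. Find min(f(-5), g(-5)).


f(-5) = 10
g(-5) = 9
min = 9

9


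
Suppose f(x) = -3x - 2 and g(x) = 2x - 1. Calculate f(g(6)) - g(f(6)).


f(g(6)) = -35
g(f(6)) = -41
Difference = 6

6


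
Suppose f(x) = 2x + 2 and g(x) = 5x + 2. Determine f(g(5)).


g(5) = 27
f(27) = 56

56


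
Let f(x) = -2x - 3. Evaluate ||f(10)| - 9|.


14


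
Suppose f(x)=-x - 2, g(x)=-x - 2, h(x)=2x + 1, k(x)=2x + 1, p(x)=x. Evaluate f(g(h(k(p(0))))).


p(0) = 0
k(0) = 1
h(1) = 3
g(3) = -5
f(-5) = 3

3


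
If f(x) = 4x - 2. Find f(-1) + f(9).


28


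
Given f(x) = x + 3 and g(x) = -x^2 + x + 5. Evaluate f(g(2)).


g(2) = 3
f(3) = 6

6


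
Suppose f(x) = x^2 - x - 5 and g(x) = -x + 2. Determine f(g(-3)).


g(-3) = 5
f(5) = 1*(5)^2 - 1*(5) - 5 = 15

15


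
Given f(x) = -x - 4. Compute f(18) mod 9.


f(18) = -22
-22 mod 9 = 5

5


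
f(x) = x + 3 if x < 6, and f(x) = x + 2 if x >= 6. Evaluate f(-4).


-4 satisfies x < 6
f(-4) = -1

-1


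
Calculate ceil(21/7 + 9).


21/7 = 3
3 + 9 = 12
ceil(12) = 12

12


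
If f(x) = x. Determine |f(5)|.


f(5) = 5
|5| = 5

5


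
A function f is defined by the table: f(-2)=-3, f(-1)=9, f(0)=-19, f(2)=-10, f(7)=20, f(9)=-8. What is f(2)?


Reading from the table at x = 2

-10


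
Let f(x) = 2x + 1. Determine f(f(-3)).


f(-3) = -5
f(-5) = -9

-9


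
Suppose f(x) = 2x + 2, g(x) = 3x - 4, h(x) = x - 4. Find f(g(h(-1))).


h(-1) = -5
g(-5) = -19
f(-19) = -36

-36


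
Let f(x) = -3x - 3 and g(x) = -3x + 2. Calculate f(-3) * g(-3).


f(-3) = 6
g(-3) = 11
Product = 66

66


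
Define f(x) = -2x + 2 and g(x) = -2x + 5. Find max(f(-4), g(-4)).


f(-4) = 10
g(-4) = 13
max = 13

13


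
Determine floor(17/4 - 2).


17/4 = 4.25
4.25 - 2 = 2.25
floor(2.25) = 2

2


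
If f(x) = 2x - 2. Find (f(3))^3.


64


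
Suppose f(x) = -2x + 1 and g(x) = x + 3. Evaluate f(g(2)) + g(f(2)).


f(g(2)) = -9
g(f(2)) = 0
Sum = -9

-9


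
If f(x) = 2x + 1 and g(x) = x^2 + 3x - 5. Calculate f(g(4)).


47


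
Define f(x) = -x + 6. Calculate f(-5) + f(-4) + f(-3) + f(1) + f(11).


f(-5) = 11
f(-4) = 10
f(-3) = 9
f(1) = 5
f(11) = -5
Sum = 30

30


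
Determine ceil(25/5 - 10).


25/5 = 5
5 - 10 = -5
ceil(-5) = -5

-5


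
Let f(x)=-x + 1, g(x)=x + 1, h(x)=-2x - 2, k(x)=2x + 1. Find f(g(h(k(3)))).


k(3) = 7
h(7) = -16
g(-16) = -15
f(-15) = 16

16


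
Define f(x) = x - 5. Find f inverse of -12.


Solve x - 5 = -12
x = (-12 + 5) / 1 = -7

-7


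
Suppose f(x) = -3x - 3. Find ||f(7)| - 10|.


f(7) = -24
|-24| = 24
|24 - 10| = 14

14


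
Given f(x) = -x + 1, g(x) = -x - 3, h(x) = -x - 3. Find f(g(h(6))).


h(6) = -9
g(-9) = 6
f(6) = -5

-5


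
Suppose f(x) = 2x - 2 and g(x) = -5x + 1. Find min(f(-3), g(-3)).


f(-3) = -8
g(-3) = 16
min = -8

-8


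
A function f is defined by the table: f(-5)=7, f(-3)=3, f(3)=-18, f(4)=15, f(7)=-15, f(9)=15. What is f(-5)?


7


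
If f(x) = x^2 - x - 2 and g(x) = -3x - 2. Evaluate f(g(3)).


130


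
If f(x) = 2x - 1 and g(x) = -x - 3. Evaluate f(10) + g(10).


f(10) = 19
g(10) = -13
Sum = 6

6


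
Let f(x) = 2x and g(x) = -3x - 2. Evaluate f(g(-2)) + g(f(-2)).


18


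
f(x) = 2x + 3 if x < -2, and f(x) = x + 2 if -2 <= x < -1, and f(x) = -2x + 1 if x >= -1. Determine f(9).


9 satisfies x >= -1
f(9) = -17

-17


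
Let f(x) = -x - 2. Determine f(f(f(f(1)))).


1


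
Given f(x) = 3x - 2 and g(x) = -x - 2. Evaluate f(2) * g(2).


f(2) = 4
g(2) = -4
Product = -16

-16


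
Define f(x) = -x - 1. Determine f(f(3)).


3


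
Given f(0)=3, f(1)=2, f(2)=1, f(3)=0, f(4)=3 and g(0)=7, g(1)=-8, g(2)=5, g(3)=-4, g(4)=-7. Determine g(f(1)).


f(1) = 2
g(2) = 5

5


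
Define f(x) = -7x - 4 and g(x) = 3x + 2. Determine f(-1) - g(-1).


f(-1) = 3
g(-1) = -1
Difference = 4

4


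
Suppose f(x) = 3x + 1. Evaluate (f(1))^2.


16


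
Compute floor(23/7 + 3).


23/7 = 3.2857
3.2857 + 3 = 6.2857
floor(6.2857) = 6

6


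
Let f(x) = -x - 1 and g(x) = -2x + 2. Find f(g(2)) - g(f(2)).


f(g(2)) = 1
g(f(2)) = 8
Difference = -7

-7


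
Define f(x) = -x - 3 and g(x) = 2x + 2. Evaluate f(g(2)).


g(2) = 6
f(6) = -9

-9


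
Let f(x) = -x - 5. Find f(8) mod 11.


f(8) = -13
-13 mod 11 = 9

9


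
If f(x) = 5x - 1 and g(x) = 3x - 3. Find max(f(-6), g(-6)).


-21


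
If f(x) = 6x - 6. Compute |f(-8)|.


f(-8) = -54
|-54| = 54

54


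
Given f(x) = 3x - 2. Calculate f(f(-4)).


f(-4) = -14
f(-14) = -44

-44


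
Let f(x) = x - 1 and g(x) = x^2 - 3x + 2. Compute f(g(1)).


g(1) = 0
f(0) = -1

-1


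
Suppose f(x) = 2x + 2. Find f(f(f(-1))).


f(-1) = 0
f(0) = 2
f(2) = 6

6


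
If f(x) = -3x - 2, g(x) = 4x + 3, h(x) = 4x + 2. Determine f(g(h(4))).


-227


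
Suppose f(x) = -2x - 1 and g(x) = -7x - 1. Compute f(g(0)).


g(0) = -1
f(-1) = 1

1


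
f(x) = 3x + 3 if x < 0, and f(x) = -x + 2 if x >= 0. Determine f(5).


5 satisfies x >= 0
f(5) = -3

-3


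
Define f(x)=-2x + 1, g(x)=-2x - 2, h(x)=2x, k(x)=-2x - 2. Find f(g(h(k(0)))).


-11


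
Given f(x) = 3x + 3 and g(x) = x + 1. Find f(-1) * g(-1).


f(-1) = 0
g(-1) = 0
Product = 0

0


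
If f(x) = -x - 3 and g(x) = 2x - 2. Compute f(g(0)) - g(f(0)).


f(g(0)) = -1
g(f(0)) = -8
Difference = 7

7


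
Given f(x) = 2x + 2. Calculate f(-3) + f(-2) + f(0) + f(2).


f(-3) = -4
f(-2) = -2
f(0) = 2
f(2) = 6
Sum = 2

2


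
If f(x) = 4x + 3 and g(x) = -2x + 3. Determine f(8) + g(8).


f(8) = 35
g(8) = -13
Sum = 22

22


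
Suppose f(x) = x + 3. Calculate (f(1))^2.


f(1) = 4
(4)^2 = 16

16


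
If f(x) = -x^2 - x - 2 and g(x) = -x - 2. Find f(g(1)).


g(1) = -3
f(-3) = (-1)*(-3)^2 - 1*(-3) - 2 = -8

-8


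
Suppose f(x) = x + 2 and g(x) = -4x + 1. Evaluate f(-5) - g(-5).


-24


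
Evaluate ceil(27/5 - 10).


27/5 = 5.4
5.4 - 10 = -4.6
ceil(-4.6) = -4

-4


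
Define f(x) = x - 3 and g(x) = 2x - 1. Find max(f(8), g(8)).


f(8) = 5
g(8) = 15
max = 15

15


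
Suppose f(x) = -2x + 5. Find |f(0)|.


f(0) = 5
|5| = 5

5


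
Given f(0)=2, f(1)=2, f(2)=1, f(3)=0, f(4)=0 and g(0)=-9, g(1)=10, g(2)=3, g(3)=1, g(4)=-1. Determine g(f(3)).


f(3) = 0
g(0) = -9

-9


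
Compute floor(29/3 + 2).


11


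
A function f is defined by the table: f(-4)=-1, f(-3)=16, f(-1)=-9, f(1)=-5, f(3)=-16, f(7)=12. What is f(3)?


Reading from the table at x = 3

-16


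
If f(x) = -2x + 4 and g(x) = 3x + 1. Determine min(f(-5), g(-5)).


-14


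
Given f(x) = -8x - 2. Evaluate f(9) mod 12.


10


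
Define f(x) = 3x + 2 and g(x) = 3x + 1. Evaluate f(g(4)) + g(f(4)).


f(g(4)) = 41
g(f(4)) = 43
Sum = 84

84


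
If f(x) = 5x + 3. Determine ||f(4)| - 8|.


f(4) = 23
|23| = 23
|23 - 8| = 15

15


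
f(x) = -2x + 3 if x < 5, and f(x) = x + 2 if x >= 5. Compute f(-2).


-2 satisfies x < 5
f(-2) = 7

7


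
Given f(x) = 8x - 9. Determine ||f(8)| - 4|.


f(8) = 55
|55| = 55
|55 - 4| = 51

51


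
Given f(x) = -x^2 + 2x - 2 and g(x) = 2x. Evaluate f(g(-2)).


g(-2) = -4
f(-4) = (-1)*(-4)^2 + 2*(-4) - 2 = -26

-26


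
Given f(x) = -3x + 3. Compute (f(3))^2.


36


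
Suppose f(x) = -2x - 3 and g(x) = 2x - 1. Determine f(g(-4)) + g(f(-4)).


f(g(-4)) = 15
g(f(-4)) = 9
Sum = 24

24


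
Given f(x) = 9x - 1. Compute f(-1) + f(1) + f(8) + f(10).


f(-1) = -10
f(1) = 8
f(8) = 71
f(10) = 89
Sum = 158

158


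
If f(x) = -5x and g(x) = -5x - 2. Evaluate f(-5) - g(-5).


f(-5) = 25
g(-5) = 23
Difference = 2

2


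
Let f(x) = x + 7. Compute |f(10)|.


f(10) = 17
|17| = 17

17


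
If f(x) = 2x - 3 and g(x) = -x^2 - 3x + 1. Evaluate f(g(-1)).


3


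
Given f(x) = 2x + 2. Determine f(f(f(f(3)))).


78


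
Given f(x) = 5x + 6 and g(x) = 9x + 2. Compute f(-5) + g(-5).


f(-5) = -19
g(-5) = -43
Sum = -62

-62


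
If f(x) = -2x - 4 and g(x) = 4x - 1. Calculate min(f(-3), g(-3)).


f(-3) = 2
g(-3) = -13
min = -13

-13


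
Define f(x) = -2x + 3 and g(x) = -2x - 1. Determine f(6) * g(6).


f(6) = -9
g(6) = -13
Product = 117

117


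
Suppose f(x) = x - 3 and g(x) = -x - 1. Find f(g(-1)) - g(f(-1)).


f(g(-1)) = -3
g(f(-1)) = 3
Difference = -6

-6


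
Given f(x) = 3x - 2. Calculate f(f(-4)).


f(-4) = -14
f(-14) = -44

-44


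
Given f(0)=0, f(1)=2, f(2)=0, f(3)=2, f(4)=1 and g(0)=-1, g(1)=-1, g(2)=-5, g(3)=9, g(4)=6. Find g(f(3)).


f(3) = 2
g(2) = -5

-5


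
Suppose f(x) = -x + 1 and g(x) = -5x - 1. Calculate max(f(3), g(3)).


f(3) = -2
g(3) = -16
max = -2

-2


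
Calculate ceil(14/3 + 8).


14/3 = 4.6667
4.6667 + 8 = 12.6667
ceil(12.6667) = 13

13


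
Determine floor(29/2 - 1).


29/2 = 14.5
14.5 - 1 = 13.5
floor(13.5) = 13

13


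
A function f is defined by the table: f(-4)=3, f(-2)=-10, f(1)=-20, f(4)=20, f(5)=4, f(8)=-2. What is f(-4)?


Reading from the table at x = -4

3


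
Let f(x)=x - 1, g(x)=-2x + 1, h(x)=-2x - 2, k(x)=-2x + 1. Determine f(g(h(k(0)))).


k(0) = 1
h(1) = -4
g(-4) = 9
f(9) = 8

8


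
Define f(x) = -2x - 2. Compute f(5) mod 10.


f(5) = -12
-12 mod 10 = 8

8


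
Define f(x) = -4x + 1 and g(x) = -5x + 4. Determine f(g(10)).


g(10) = -46
f(-46) = 185

185


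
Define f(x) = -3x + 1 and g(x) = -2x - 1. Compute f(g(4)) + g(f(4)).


f(g(4)) = 28
g(f(4)) = 21
Sum = 49

49


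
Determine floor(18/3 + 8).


18/3 = 6
6 + 8 = 14
floor(14) = 14

14


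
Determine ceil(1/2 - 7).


1/2 = 0.5
0.5 - 7 = -6.5
ceil(-6.5) = -6

-6


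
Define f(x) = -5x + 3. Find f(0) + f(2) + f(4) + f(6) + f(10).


-95


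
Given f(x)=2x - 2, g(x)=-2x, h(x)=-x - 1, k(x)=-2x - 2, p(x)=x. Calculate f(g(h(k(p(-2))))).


p(-2) = -2
k(-2) = 2
h(2) = -3
g(-3) = 6
f(6) = 10

10


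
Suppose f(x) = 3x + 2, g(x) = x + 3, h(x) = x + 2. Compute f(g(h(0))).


h(0) = 2
g(2) = 5
f(5) = 17

17


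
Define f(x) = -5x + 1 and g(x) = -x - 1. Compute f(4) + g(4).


f(4) = -19
g(4) = -5
Sum = -24

-24


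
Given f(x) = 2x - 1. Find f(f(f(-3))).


f(-3) = -7
f(-7) = -15
f(-15) = -31

-31


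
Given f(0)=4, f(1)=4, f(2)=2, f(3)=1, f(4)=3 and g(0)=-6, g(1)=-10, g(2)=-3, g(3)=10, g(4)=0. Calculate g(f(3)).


f(3) = 1
g(1) = -10

-10


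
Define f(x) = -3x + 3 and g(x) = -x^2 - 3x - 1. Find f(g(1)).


g(1) = -5
f(-5) = 18

18


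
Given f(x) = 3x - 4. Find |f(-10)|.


f(-10) = -34
|-34| = 34

34


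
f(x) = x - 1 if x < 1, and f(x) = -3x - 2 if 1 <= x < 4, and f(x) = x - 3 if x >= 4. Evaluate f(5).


5 satisfies x >= 4
f(5) = 2

2


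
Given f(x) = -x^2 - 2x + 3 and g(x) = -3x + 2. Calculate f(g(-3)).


g(-3) = 11
f(11) = (-1)*(11)^2 - 2*(11) + 3 = -140

-140


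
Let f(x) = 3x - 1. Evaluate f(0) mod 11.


f(0) = -1
-1 mod 11 = 10

10


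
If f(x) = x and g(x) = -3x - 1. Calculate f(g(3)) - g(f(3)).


f(g(3)) = -10
g(f(3)) = -10
Difference = 0

0


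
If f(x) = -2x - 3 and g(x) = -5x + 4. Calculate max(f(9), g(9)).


f(9) = -21
g(9) = -41
max = -21

-21


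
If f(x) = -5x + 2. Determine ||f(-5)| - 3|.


f(-5) = 27
|27| = 27
|27 - 3| = 24

24


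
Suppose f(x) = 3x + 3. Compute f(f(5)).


f(5) = 18
f(18) = 57

57


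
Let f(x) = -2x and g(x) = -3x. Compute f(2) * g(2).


f(2) = -4
g(2) = -6
Product = 24

24


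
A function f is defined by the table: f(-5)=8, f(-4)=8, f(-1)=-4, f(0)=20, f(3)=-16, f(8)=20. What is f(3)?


Reading from the table at x = 3

-16


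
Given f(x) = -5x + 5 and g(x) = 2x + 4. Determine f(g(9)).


g(9) = 22
f(22) = -105

-105


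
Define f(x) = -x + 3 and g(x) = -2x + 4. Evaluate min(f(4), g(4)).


f(4) = -1
g(4) = -4
min = -4

-4


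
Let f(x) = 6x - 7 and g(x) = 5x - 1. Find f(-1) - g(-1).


-7


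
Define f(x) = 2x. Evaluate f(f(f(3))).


f(3) = 6
f(6) = 12
f(12) = 24

24


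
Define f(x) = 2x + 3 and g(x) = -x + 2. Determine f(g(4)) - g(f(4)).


8


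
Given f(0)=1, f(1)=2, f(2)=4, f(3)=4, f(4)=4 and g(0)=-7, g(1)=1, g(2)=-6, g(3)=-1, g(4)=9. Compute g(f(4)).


9


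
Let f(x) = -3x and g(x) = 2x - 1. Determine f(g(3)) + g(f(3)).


f(g(3)) = -15
g(f(3)) = -19
Sum = -34

-34


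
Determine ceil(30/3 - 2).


30/3 = 10
10 - 2 = 8
ceil(8) = 8

8


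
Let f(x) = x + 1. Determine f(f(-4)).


-2


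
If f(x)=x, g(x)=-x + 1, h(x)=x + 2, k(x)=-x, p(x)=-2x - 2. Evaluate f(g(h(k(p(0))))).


-3


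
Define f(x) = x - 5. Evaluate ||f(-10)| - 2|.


f(-10) = -15
|-15| = 15
|15 - 2| = 13

13


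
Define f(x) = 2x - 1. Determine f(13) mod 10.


5


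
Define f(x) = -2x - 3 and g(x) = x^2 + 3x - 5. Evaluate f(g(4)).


g(4) = 23
f(23) = -49

-49


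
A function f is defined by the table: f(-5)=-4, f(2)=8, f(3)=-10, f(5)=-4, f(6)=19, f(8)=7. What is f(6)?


Reading from the table at x = 6

19


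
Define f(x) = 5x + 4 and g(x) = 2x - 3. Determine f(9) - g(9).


f(9) = 49
g(9) = 15
Difference = 34

34


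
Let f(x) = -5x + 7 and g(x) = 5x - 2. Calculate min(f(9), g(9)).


f(9) = -38
g(9) = 43
min = -38

-38


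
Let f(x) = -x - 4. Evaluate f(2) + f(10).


-20


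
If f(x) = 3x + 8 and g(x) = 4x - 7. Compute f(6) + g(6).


f(6) = 26
g(6) = 17
Sum = 43

43


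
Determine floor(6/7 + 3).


6/7 = 0.8571
0.8571 + 3 = 3.8571
floor(3.8571) = 3

3


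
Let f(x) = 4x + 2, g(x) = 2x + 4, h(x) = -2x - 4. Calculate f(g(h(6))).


h(6) = -16
g(-16) = -28
f(-28) = -110

-110


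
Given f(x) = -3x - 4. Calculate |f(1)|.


f(1) = -7
|-7| = 7

7


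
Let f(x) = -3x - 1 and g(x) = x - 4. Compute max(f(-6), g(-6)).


f(-6) = 17
g(-6) = -10
max = 17

17


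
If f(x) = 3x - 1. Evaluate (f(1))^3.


f(1) = 2
(2)^3 = 8

8


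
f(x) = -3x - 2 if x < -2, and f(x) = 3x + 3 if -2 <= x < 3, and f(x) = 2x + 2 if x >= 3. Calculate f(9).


9 satisfies x >= 3
f(9) = 20

20


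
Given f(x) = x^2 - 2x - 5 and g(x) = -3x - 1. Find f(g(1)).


g(1) = -4
f(-4) = 1*(-4)^2 - 2*(-4) - 5 = 19

19


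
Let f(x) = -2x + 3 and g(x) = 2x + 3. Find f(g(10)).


g(10) = 23
f(23) = -43

-43


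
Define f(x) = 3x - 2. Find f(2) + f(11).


f(2) = 4
f(11) = 31
Sum = 35

35


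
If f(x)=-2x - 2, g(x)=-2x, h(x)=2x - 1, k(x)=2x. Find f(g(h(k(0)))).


-6


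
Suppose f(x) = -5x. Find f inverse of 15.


Solve -5x = 15
x = (15) / (-5) = -3

-3


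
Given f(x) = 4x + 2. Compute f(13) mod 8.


f(13) = 54
54 mod 8 = 6

6


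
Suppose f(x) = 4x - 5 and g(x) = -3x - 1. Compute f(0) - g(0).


f(0) = -5
g(0) = -1
Difference = -4

-4


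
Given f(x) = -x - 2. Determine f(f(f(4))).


f(4) = -6
f(-6) = 4
f(4) = -6

-6


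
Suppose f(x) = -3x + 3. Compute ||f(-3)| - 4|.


f(-3) = 12
|12| = 12
|12 - 4| = 8

8


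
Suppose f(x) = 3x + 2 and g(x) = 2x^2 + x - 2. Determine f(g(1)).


g(1) = 1
f(1) = 5

5


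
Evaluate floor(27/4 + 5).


27/4 = 6.75
6.75 + 5 = 11.75
floor(11.75) = 11

11


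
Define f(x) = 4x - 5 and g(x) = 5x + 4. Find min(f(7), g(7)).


f(7) = 23
g(7) = 39
min = 23

23
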